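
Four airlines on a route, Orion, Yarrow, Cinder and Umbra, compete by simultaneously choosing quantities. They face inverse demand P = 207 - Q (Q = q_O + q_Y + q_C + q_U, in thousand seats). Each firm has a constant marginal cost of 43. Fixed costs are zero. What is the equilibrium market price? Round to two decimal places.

75.80

Each firm earns π_i = (207 - Q)q_i - 43q_i.
Setting ∂π_i/∂q_i = 0 with rivals' quantities fixed: 164 - 2q_i - Σ_{j≠i} q_j = 0.
With identical firms every q_j equals q_i, so Σ_{j≠i} q_j = 3q_i and 164 = 5q_i, giving q_i = 164/5.
Total output Q = 656/5, so price P = 207 - 656/5 = 379/5.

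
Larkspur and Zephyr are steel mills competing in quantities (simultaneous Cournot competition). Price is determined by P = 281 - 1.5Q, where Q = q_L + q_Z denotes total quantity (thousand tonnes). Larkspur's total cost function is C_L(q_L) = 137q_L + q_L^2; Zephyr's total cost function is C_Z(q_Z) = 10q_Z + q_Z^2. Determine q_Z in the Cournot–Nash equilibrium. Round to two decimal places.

50.07

Larkspur's profit: π_L = (281 - 1.5Q)q_L - (137q_L + q_L²). Setting ∂π_L/∂q_L = 0: 144 - 5q_L - (3/2)(q_Z) = 0.
Zephyr's first-order condition: 271 - 5q_Z - (3/2)(q_L) = 0.
Best responses: q_L = (144 - (3/2)q_Z)/5, q_Z = (271 - (3/2)q_L)/5.
Substituting one into the other gives q_L = 1254/91 and q_Z = 50.0659.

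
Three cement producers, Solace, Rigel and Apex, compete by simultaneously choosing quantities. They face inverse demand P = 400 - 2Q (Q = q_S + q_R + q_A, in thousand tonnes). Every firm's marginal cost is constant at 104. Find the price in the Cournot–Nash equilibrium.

178

Each firm earns π_i = (400 - 2Q)q_i - 104q_i.
First-order condition (treating rivals' output as given): 296 - 4q_i - 2·Σ_{j≠i} q_j = 0.
With identical firms every q_j equals q_i, so Σ_{j≠i} q_j = 2q_i and 296 = 8q_i, giving q_i = 37.
Total output Q = 111, so price P = 400 - 2·111 = 178.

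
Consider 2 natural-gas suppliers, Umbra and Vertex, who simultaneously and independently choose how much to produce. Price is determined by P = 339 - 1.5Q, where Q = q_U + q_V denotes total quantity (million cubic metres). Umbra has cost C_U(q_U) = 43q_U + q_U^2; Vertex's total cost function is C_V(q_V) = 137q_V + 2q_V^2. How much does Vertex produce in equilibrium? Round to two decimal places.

Umbra's profit: π_U = (339 - 1.5Q)q_U - (43q_U + q_U²). Setting ∂π_U/∂q_U = 0: 296 - 5q_U - (3/2)(q_V) = 0.
Vertex's first-order condition: 202 - 7q_V - (3/2)(q_U) = 0.
So q_U = (296 - (3/2)q_V)/5 and q_V = (202 - (3/2)q_U)/7.
Substituting one into the other gives q_U = 54.0153 and q_V = 17.2824.

17.28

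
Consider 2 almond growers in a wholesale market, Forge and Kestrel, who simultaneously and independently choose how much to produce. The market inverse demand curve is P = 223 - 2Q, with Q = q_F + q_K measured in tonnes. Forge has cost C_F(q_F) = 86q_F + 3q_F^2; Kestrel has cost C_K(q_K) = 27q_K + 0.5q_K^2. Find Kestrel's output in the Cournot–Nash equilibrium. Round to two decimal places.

36.65

Forge's profit: π_F = (223 - 2Q)q_F - (86q_F + 3q_F²). Setting ∂π_F/∂q_F = 0: 137 - 10q_F - 2(q_K) = 0.
Kestrel's profit: π_K = (223 - 2Q)q_K - (27q_K + (1/2)q_K²). Setting ∂π_K/∂q_K = 0: 196 - 5q_K - 2(q_F) = 0.
Best responses: q_F = (137 - 2q_K)/10, q_K = (196 - 2q_F)/5.
Solving the pair: q_F = 293/46, q_K = 843/23.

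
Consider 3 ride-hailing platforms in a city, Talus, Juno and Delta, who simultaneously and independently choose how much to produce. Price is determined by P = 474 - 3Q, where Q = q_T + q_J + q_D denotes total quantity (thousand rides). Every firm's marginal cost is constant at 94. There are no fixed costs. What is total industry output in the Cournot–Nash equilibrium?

A representative firm's profit is π_i = q_i(474 - 3Q) - 94q_i.
First-order condition (treating rivals' output as given): 380 - 6q_i - 3·Σ_{j≠i} q_j = 0.
By symmetry each firm produces the same amount; substituting Σ_{j≠i} q_j = 2q_i yields q_i = 380/12 = 95/3.
Total output Q = 95/3 + 95/3 + 95/3 = 95.

95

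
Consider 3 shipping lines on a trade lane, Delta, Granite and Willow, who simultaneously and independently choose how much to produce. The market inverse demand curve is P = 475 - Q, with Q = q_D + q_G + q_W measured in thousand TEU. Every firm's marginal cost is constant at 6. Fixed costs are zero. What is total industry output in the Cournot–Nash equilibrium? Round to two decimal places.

351.75

Each firm earns π_i = (475 - Q)q_i - 6q_i.
First-order condition (treating rivals' output as given): 469 - 2q_i - Σ_{j≠i} q_j = 0.
By symmetry each firm produces the same amount; substituting Σ_{j≠i} q_j = 2q_i yields q_i = 469/4.
Total output Q = 469/4 + 469/4 + 469/4 = 1407/4.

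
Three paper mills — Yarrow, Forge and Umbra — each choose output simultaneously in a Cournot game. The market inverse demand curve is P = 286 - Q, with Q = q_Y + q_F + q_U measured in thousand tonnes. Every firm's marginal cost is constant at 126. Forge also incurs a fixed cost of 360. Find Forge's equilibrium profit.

1240

A representative firm's profit is π_i = q_i(286 - Q) - 126q_i.
First-order condition (treating rivals' output as given): 160 - 2q_i - Σ_{j≠i} q_j = 0.
By symmetry each firm produces the same amount; substituting Σ_{j≠i} q_j = 2q_i yields q_i = 160/4 = 40.
Price P = 286 - 120 = 166.
Forge's profit: (166 - 126)·40 - 360 = 1240.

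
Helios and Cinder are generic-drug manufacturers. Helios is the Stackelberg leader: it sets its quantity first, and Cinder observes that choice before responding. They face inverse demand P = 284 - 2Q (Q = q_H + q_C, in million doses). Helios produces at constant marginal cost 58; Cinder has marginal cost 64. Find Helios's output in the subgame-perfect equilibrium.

58

The follower Cinder best-responds to any q_H: π_C = (284 - 2Q)q_C - 64q_C.
Setting the follower's marginal profit to zero, 220 - 2q_H - 4q_C = 0, i.e. q_C = (220 - 2q_H)/4.
Helios substitutes q_C(q_H) into its own profit: π_H = q_H(284 - 2q_H - (220 - 2q_H)/2) - 58q_H = (174 - q_H)q_H - 58q_H.
Leader FOC: 116 - 2q_H = 0, so q_H = 58.
Then q_C = (220 - 2·58)/4 = 26.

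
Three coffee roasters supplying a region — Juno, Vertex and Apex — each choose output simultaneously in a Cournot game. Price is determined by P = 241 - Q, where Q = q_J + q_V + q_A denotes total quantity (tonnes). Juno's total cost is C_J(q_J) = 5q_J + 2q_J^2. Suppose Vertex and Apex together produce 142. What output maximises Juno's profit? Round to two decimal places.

15.67

With rivals' combined output fixed at 142, Juno's profit is π_J = (241 - 142 - q_J)q_J - (5q_J + 2q_J²) = (99 - q_J)q_J - (5q_J + 2q_J²).
∂π_J/∂q_J = 94 - 6q_J = 0, so q_J = 47/3.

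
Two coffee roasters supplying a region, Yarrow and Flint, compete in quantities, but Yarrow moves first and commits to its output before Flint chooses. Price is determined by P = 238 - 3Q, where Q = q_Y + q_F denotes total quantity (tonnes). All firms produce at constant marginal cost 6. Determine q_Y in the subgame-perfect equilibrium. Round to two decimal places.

The follower Flint best-responds to any q_Y: π_F = (238 - 3Q)q_F - 6q_F.
Follower FOC: 232 - 3q_Y - 6q_F = 0, so q_F(q_Y) = (232 - 3q_Y)/6.
Yarrow substitutes q_F(q_Y) into its own profit: π_Y = q_Y(238 - 3q_Y - (232 - 3q_Y)/2) - 6q_Y = (122 - (3/2)q_Y)q_Y - 6q_Y.
The leader's first-order condition 116 - 3q_Y = 0 yields q_Y = 116/3.
Then q_F = (232 - 3·(116/3))/6 = 58/3.

38.67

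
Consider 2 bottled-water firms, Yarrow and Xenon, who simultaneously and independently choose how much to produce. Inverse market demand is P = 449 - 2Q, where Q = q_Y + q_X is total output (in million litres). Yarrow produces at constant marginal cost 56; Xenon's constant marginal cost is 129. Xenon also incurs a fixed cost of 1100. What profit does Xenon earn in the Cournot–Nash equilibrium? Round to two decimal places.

2289.39

Yarrow's profit: π_Y = (449 - 2Q)q_Y - (56q_Y). Setting ∂π_Y/∂q_Y = 0: 393 - 4q_Y - 2(q_X) = 0.
Xenon's profit: π_X = (449 - 2Q)q_X - (129q_X). Setting ∂π_X/∂q_X = 0: 320 - 4q_X - 2(q_Y) = 0.
Best responses: q_Y = (393 - 2q_X)/4, q_X = (320 - 2q_Y)/4.
Solving the pair: q_Y = 233/3, q_X = 247/6.
Price P = 449 - 2·(713/6) = 634/3.
Xenon's profit: (634/3 - 129)·(247/6) - 1100 = 2289.3889.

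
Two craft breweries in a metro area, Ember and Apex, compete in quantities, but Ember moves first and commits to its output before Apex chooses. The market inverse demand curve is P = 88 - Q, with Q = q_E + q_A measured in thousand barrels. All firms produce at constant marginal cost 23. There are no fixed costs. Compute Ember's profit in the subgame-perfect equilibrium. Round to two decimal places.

528.13

Solve by backward induction. Given q_E, the follower Apex maximises π_A = (88 - q_E - q_A)q_A - 23q_A.
∂π_A/∂q_A = 65 - q_E - 2q_A = 0 gives the reaction function q_A = (65 - q_E)/2.
The leader anticipates this reaction. Substituting into P = 88 - Q gives P = 111/2 - (1/2)q_E, so π_E = (111/2 - (1/2)q_E)q_E - 23q_E.
Maximising: ∂π_E/∂q_E = 65/2 - q_E = 0, giving q_E = 65/2.
Then q_A = (65 - 65/2)/2 = 65/4.
Price P = 88 - 195/4 = 157/4.
Ember's profit: (157/4 - 23)·(65/2) = 528.1250.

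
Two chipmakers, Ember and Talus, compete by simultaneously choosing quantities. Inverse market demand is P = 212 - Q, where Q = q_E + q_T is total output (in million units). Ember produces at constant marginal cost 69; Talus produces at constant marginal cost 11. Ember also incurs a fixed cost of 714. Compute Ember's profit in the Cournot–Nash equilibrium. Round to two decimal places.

88.78

Ember's profit: π_E = (212 - Q)q_E - (69q_E). Setting ∂π_E/∂q_E = 0: 143 - 2q_E - (q_T) = 0.
Talus's profit: π_T = (212 - Q)q_T - (11q_T). Setting ∂π_T/∂q_T = 0: 201 - 2q_T - (q_E) = 0.
Rearranging gives the reaction functions q_E = (143 - q_T)/2 and q_T = (201 - q_E)/2.
Substituting one into the other gives q_E = 85/3 and q_T = 259/3.
Price P = 212 - 344/3 = 292/3.
Ember's profit: (292/3 - 69)·(85/3) - 714 = 799/9.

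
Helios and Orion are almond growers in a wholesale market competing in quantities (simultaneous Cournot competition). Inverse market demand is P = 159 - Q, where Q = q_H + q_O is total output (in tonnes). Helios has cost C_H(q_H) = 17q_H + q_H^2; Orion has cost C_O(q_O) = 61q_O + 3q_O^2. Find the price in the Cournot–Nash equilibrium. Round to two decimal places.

Helios's profit: π_H = (159 - Q)q_H - (17q_H + q_H²). Setting ∂π_H/∂q_H = 0: 142 - 4q_H - (q_O) = 0.
Orion's first-order condition: 98 - 8q_O - (q_H) = 0.
So q_H = (142 - q_O)/4 and q_O = (98 - q_H)/8.
Substituting one into the other gives q_H = 1038/31 and q_O = 250/31.
Total output Q = 1288/31, so price P = 159 - 1288/31 = 117.4516.

117.45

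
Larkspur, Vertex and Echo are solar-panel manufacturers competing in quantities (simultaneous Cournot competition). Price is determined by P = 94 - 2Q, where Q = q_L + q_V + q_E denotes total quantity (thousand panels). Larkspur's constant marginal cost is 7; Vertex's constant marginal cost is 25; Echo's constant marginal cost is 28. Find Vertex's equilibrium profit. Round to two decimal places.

Larkspur's profit: π_L = (94 - 2Q)q_L - (7q_L). Setting ∂π_L/∂q_L = 0: 87 - 4q_L - 2(q_V + q_E) = 0.
Vertex's profit: π_V = (94 - 2Q)q_V - (25q_V). Setting ∂π_V/∂q_V = 0: 69 - 4q_V - 2(q_L + q_E) = 0.
Echo's profit: π_E = (94 - 2Q)q_E - (28q_E). Setting ∂π_E/∂q_E = 0: 66 - 4q_E - 2(q_L + q_V) = 0.
Summing all 3 equations gives 222 − 8Q = 0, hence Q = 111/4.
Back-substituting: q_L = (87 − 111/2)/2 = 63/4, q_V = (69 − 111/2)/2 = 27/4, q_E = (66 − 111/2)/2 = 21/4.
Price P = 94 - 2·(111/4) = 77/2.
Vertex's profit: (77/2 - 25)·(27/4) = 729/8.

91.13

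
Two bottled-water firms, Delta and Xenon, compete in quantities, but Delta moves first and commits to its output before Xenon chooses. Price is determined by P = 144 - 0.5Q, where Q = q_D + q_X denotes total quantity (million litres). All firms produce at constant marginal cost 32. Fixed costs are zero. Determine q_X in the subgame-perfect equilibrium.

Solve by backward induction. Given q_D, the follower Xenon maximises π_X = (144 - (1/2)q_D - (1/2)q_X)q_X - 32q_X.
∂π_X/∂q_X = 112 - (1/2)q_D - q_X = 0 gives the reaction function q_X = (112 - (1/2)q_D).
Delta substitutes q_X(q_D) into its own profit: π_D = q_D(144 - (1/2)q_D - (112 - (1/2)q_D)/2) - 32q_D = (88 - (1/4)q_D)q_D - 32q_D.
Leader FOC: 56 - (1/2)q_D = 0, so q_D = 112.
Then q_X = (112 - (1/2)·112) = 56.

56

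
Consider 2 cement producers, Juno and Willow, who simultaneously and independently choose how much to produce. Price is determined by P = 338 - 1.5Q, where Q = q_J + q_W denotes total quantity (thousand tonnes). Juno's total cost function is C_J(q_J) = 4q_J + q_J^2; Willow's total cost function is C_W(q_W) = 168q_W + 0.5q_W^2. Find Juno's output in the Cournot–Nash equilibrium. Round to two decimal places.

60.90

Juno's profit: π_J = (338 - 1.5Q)q_J - (4q_J + q_J²). Setting ∂π_J/∂q_J = 0: 334 - 5q_J - (3/2)(q_W) = 0.
Willow's profit: π_W = (338 - 1.5Q)q_W - (168q_W + (1/2)q_W²). Setting ∂π_W/∂q_W = 0: 170 - 4q_W - (3/2)(q_J) = 0.
So q_J = (334 - (3/2)q_W)/5 and q_W = (170 - (3/2)q_J)/4.
Solving the pair: q_J = 60.9014, q_W = 1396/71.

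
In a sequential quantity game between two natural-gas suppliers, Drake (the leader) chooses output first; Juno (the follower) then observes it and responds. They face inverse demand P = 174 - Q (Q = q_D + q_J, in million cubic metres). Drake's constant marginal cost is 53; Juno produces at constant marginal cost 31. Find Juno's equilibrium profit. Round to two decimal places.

2185.56

The follower Juno best-responds to any q_D: π_J = (174 - Q)q_J - 31q_J.
∂π_J/∂q_J = 143 - q_D - 2q_J = 0 gives the reaction function q_J = (143 - q_D)/2.
The leader anticipates this reaction. Substituting into P = 174 - Q gives P = 205/2 - (1/2)q_D, so π_D = (205/2 - (1/2)q_D)q_D - 53q_D.
Leader FOC: 99/2 - q_D = 0, so q_D = 99/2.
Then q_J = (143 - 99/2)/2 = 187/4.
Price P = 174 - 385/4 = 311/4.
Juno's profit: (311/4 - 31)·(187/4) = 2185.5625.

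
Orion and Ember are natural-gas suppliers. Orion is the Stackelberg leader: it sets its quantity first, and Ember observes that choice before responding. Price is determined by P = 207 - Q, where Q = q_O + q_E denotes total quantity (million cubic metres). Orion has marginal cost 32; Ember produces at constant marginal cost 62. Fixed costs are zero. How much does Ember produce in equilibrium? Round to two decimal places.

The follower Ember best-responds to any q_O: π_E = (207 - Q)q_E - 62q_E.
Setting the follower's marginal profit to zero, 145 - q_O - 2q_E = 0, i.e. q_E = (145 - q_O)/2.
The leader anticipates this reaction. Substituting into P = 207 - Q gives P = 269/2 - (1/2)q_O, so π_O = (269/2 - (1/2)q_O)q_O - 32q_O.
Maximising: ∂π_O/∂q_O = 205/2 - q_O = 0, giving q_O = 205/2.
Then q_E = (145 - 205/2)/2 = 85/4.

21.25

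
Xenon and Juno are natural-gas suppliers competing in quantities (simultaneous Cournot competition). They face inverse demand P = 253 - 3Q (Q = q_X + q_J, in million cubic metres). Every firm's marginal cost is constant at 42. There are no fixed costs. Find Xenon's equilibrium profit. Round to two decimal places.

1648.93

Each firm earns π_i = (253 - 3Q)q_i - 42q_i.
Setting ∂π_i/∂q_i = 0 with rivals' quantities fixed: 211 - 6q_i - 3q_j = 0.
By symmetry each firm produces the same amount; substituting q_j = q_i yields q_i = 211/9.
Price P = 253 - 3·(422/9) = 337/3.
Xenon's profit: (337/3 - 42)·(211/9) = 1648.9259.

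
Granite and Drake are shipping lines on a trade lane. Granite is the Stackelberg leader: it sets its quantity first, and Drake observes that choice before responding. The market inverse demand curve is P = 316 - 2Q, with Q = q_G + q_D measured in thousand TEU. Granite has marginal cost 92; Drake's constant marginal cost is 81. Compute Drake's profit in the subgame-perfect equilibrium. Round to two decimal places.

2064.03

Solve by backward induction. Given q_G, the follower Drake maximises π_D = (316 - 2q_G - 2q_D)q_D - 81q_D.
Setting the follower's marginal profit to zero, 235 - 2q_G - 4q_D = 0, i.e. q_D = (235 - 2q_G)/4.
The leader anticipates this reaction. Substituting into P = 316 - 2Q gives P = 397/2 - q_G, so π_G = (397/2 - q_G)q_G - 92q_G.
The leader's first-order condition 213/2 - 2q_G = 0 yields q_G = 213/4.
Then q_D = (235 - 2·(213/4))/4 = 257/8.
Price P = 316 - 2·(683/8) = 581/4.
Drake's profit: (581/4 - 81)·(257/8) = 2064.0313.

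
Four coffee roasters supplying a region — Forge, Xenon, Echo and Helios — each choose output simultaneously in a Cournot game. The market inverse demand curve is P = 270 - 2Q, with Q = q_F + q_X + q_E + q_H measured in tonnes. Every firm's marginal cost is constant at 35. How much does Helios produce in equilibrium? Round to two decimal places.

A representative firm's profit is π_i = q_i(270 - 2Q) - 35q_i.
Setting ∂π_i/∂q_i = 0 with rivals' quantities fixed: 235 - 4q_i - 2·Σ_{j≠i} q_j = 0.
With identical firms every q_j equals q_i, so Σ_{j≠i} q_j = 3q_i and 235 = 10q_i, giving q_i = 47/2.

23.50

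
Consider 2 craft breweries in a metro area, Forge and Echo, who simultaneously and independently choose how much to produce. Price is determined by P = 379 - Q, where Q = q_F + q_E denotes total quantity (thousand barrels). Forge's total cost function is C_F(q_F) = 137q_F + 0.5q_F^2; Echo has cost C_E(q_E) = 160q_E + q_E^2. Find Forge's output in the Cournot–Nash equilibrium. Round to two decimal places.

Forge's profit: π_F = (379 - Q)q_F - (137q_F + (1/2)q_F²). Setting ∂π_F/∂q_F = 0: 242 - 3q_F - (q_E) = 0.
Echo's profit: π_E = (379 - Q)q_E - (160q_E + q_E²). Setting ∂π_E/∂q_E = 0: 219 - 4q_E - (q_F) = 0.
Rearranging gives the reaction functions q_F = (242 - q_E)/3 and q_E = (219 - q_F)/4.
Solving the pair: q_F = 749/11, q_E = 415/11.

68.09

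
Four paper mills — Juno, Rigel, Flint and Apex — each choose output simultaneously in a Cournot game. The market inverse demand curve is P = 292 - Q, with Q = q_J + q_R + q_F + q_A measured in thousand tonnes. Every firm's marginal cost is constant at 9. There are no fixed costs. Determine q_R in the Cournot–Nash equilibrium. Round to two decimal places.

A representative firm's profit is π_i = q_i(292 - Q) - 9q_i.
First-order condition (treating rivals' output as given): 283 - 2q_i - Σ_{j≠i} q_j = 0.
With identical firms every q_j equals q_i, so Σ_{j≠i} q_j = 3q_i and 283 = 5q_i, giving q_i = 283/5.

56.60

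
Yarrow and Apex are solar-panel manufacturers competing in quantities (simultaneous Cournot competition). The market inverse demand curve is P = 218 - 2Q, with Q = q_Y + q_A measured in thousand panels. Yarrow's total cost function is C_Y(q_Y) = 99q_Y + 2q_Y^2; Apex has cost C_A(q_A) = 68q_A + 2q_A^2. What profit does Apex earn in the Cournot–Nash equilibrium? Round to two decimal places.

Yarrow's profit: π_Y = (218 - 2Q)q_Y - (99q_Y + 2q_Y²). Setting ∂π_Y/∂q_Y = 0: 119 - 8q_Y - 2(q_A) = 0.
Apex's profit: π_A = (218 - 2Q)q_A - (68q_A + 2q_A²). Setting ∂π_A/∂q_A = 0: 150 - 8q_A - 2(q_Y) = 0.
Best responses: q_Y = (119 - 2q_A)/8, q_A = (150 - 2q_Y)/8.
Substituting one into the other gives q_Y = 163/15 and q_A = 481/30.
Price P = 218 - 2·(269/10) = 821/5.
Apex's profit: (821/5)·(481/30) - 68·(481/30) - 2(481/30)² = 1028.2711.

1028.27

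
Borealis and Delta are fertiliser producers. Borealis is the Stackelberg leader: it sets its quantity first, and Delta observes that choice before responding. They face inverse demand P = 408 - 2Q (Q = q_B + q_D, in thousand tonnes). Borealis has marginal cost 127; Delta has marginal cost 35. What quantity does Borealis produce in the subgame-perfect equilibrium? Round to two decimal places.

The follower Delta best-responds to any q_B: π_D = (408 - 2Q)q_D - 35q_D.
Follower FOC: 373 - 2q_B - 4q_D = 0, so q_D(q_B) = (373 - 2q_B)/4.
Borealis substitutes q_D(q_B) into its own profit: π_B = q_B(408 - 2q_B - (373 - 2q_B)/2) - 127q_B = (443/2 - q_B)q_B - 127q_B.
Leader FOC: 189/2 - 2q_B = 0, so q_B = 189/4.
Then q_D = (373 - 2·(189/4))/4 = 557/8.

47.25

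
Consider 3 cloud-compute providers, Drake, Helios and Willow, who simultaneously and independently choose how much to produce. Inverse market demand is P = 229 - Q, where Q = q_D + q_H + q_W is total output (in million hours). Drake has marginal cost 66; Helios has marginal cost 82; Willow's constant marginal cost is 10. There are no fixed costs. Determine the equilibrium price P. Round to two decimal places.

Drake's profit: π_D = (229 - Q)q_D - (66q_D). Setting ∂π_D/∂q_D = 0: 163 - 2q_D - (q_H + q_W) = 0.
Helios's profit: π_H = (229 - Q)q_H - (82q_H). Setting ∂π_H/∂q_H = 0: 147 - 2q_H - (q_D + q_W) = 0.
Willow's profit: π_W = (229 - Q)q_W - (10q_W). Setting ∂π_W/∂q_W = 0: 219 - 2q_W - (q_D + q_H) = 0.
Adding the 3 first-order conditions: 529 − 4Q = 0, so Q = 529/4.
Back-substituting: q_D = (163 − 529/4) = 123/4, q_H = (147 − 529/4) = 59/4, q_W = (219 − 529/4) = 347/4.
Total output Q = 529/4, so price P = 229 - 529/4 = 387/4.

96.75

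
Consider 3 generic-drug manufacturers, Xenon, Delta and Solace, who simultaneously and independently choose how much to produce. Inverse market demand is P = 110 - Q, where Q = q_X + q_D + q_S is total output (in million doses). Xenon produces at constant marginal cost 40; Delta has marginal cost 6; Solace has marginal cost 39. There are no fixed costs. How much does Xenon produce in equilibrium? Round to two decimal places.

Xenon's profit: π_X = (110 - Q)q_X - (40q_X). Setting ∂π_X/∂q_X = 0: 70 - 2q_X - (q_D + q_S) = 0.
Delta's first-order condition: 104 - 2q_D - (q_X + q_S) = 0.
Solace's first-order condition: 71 - 2q_S - (q_X + q_D) = 0.
Adding the 3 first-order conditions: 245 − 4Q = 0, so Q = 245/4.
Back-substituting: q_X = (70 − 245/4) = 35/4, q_D = (104 − 245/4) = 171/4, q_S = (71 − 245/4) = 39/4.

8.75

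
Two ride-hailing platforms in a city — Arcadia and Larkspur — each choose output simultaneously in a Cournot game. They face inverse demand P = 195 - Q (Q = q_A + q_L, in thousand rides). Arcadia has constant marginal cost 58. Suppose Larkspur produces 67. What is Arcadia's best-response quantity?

With the rival's output fixed at 67, Arcadia's profit is π_A = (195 - 67 - q_A)q_A - (58q_A) = (128 - q_A)q_A - (58q_A).
∂π_A/∂q_A = 70 - 2q_A = 0, so q_A = 35.

35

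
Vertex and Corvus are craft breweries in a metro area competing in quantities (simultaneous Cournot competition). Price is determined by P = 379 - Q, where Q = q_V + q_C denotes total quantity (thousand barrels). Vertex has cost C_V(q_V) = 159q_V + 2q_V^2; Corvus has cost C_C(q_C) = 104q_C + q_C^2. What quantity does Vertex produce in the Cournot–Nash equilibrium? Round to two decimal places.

Vertex's profit: π_V = (379 - Q)q_V - (159q_V + 2q_V²). Setting ∂π_V/∂q_V = 0: 220 - 6q_V - (q_C) = 0.
Corvus's profit: π_C = (379 - Q)q_C - (104q_C + q_C²). Setting ∂π_C/∂q_C = 0: 275 - 4q_C - (q_V) = 0.
Rearranging gives the reaction functions q_V = (220 - q_C)/6 and q_C = (275 - q_V)/4.
Solving the pair: q_V = 605/23, q_C = 1430/23.

26.30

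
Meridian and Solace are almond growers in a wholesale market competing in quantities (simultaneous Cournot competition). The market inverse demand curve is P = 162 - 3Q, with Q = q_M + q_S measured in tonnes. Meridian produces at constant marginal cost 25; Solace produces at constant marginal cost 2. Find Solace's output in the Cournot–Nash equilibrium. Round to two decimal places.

Meridian's profit: π_M = (162 - 3Q)q_M - (25q_M). Setting ∂π_M/∂q_M = 0: 137 - 6q_M - 3(q_S) = 0.
Solace's first-order condition: 160 - 6q_S - 3(q_M) = 0.
Best responses: q_M = (137 - 3q_S)/6, q_S = (160 - 3q_M)/6.
Solving the pair: q_M = 38/3, q_S = 61/3.

20.33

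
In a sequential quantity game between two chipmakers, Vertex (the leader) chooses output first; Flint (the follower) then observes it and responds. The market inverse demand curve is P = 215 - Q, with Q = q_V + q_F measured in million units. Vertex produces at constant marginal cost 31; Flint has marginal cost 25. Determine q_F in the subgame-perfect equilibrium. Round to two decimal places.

Solve by backward induction. Given q_V, the follower Flint maximises π_F = (215 - q_V - q_F)q_F - 25q_F.
Follower FOC: 190 - q_V - 2q_F = 0, so q_F(q_V) = (190 - q_V)/2.
Vertex substitutes q_F(q_V) into its own profit: π_V = q_V(215 - q_V - (190 - q_V)/2) - 31q_V = (120 - (1/2)q_V)q_V - 31q_V.
Maximising: ∂π_V/∂q_V = 89 - q_V = 0, giving q_V = 89.
Then q_F = (190 - 89)/2 = 101/2.

50.50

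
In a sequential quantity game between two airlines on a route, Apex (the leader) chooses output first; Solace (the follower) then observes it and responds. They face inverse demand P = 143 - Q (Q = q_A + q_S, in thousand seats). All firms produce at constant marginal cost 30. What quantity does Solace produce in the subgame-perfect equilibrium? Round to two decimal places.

28.25

Solve by backward induction. Given q_A, the follower Solace maximises π_S = (143 - q_A - q_S)q_S - 30q_S.
∂π_S/∂q_S = 113 - q_A - 2q_S = 0 gives the reaction function q_S = (113 - q_A)/2.
Apex substitutes q_S(q_A) into its own profit: π_A = q_A(143 - q_A - (113 - q_A)/2) - 30q_A = (173/2 - (1/2)q_A)q_A - 30q_A.
The leader's first-order condition 113/2 - q_A = 0 yields q_A = 113/2.
Then q_S = (113 - 113/2)/2 = 113/4.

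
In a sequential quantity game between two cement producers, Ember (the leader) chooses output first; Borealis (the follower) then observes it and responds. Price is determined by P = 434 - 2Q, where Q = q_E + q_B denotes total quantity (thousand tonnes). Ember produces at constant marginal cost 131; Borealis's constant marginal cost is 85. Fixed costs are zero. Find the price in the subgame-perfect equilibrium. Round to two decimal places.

195.25

Solve by backward induction. Given q_E, the follower Borealis maximises π_B = (434 - 2q_E - 2q_B)q_B - 85q_B.
Setting the follower's marginal profit to zero, 349 - 2q_E - 4q_B = 0, i.e. q_B = (349 - 2q_E)/4.
Ember substitutes q_B(q_E) into its own profit: π_E = q_E(434 - 2q_E - (349 - 2q_E)/2) - 131q_E = (519/2 - q_E)q_E - 131q_E.
The leader's first-order condition 257/2 - 2q_E = 0 yields q_E = 257/4.
Then q_B = (349 - 2·(257/4))/4 = 441/8.
Total output Q = 955/8, so price P = 434 - 2·(955/8) = 781/4.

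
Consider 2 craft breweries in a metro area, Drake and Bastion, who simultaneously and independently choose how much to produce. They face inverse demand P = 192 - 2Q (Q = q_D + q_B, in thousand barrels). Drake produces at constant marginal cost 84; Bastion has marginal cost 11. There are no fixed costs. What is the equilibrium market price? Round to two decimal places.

95.67

Drake's profit: π_D = (192 - 2Q)q_D - (84q_D). Setting ∂π_D/∂q_D = 0: 108 - 4q_D - 2(q_B) = 0.
Bastion's profit: π_B = (192 - 2Q)q_B - (11q_B). Setting ∂π_B/∂q_B = 0: 181 - 4q_B - 2(q_D) = 0.
So q_D = (108 - 2q_B)/4 and q_B = (181 - 2q_D)/4.
Solving the pair: q_D = 35/6, q_B = 127/3.
Total output Q = 289/6, so price P = 192 - 2·(289/6) = 287/3.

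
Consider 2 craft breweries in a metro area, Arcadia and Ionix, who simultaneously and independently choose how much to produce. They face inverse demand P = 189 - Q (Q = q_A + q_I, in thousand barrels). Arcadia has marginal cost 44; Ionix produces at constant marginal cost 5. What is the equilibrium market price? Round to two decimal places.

Arcadia's profit: π_A = (189 - Q)q_A - (44q_A). Setting ∂π_A/∂q_A = 0: 145 - 2q_A - (q_I) = 0.
Ionix's profit: π_I = (189 - Q)q_I - (5q_I). Setting ∂π_I/∂q_I = 0: 184 - 2q_I - (q_A) = 0.
Best responses: q_A = (145 - q_I)/2, q_I = (184 - q_A)/2.
Solving the pair: q_A = 106/3, q_I = 223/3.
Total output Q = 329/3, so price P = 189 - 329/3 = 238/3.

79.33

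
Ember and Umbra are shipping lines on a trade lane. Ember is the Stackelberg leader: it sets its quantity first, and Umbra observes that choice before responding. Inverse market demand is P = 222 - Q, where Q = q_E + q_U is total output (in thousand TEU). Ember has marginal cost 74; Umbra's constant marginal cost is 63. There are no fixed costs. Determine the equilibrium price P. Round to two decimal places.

108.25

The follower Umbra best-responds to any q_E: π_U = (222 - Q)q_U - 63q_U.
Setting the follower's marginal profit to zero, 159 - q_E - 2q_U = 0, i.e. q_U = (159 - q_E)/2.
Ember substitutes q_U(q_E) into its own profit: π_E = q_E(222 - q_E - (159 - q_E)/2) - 74q_E = (285/2 - (1/2)q_E)q_E - 74q_E.
The leader's first-order condition 137/2 - q_E = 0 yields q_E = 137/2.
Then q_U = (159 - 137/2)/2 = 181/4.
Total output Q = 455/4, so price P = 222 - 455/4 = 433/4.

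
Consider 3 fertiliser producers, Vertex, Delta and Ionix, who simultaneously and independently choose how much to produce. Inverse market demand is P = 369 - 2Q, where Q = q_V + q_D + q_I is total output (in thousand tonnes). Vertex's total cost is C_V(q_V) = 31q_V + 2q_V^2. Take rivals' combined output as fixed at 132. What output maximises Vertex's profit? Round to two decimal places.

9.25

With rivals' combined output fixed at 132, Vertex's profit is π_V = (369 - 2·132 - 2q_V)q_V - (31q_V + 2q_V²) = (105 - 2q_V)q_V - (31q_V + 2q_V²).
∂π_V/∂q_V = 74 - 8q_V = 0, so q_V = 37/4.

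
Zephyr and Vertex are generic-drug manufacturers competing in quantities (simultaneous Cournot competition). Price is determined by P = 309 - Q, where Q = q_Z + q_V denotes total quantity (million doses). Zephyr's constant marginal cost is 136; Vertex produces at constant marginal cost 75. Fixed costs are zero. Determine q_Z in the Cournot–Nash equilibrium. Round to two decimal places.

Zephyr's profit: π_Z = (309 - Q)q_Z - (136q_Z). Setting ∂π_Z/∂q_Z = 0: 173 - 2q_Z - (q_V) = 0.
Vertex's first-order condition: 234 - 2q_V - (q_Z) = 0.
Best responses: q_Z = (173 - q_V)/2, q_V = (234 - q_Z)/2.
Substituting one into the other gives q_Z = 112/3 and q_V = 295/3.

37.33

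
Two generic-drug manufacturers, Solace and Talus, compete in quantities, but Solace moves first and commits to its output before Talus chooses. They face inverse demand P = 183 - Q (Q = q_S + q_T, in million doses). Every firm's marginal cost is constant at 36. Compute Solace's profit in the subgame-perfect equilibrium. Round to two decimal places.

The follower Talus best-responds to any q_S: π_T = (183 - Q)q_T - 36q_T.
∂π_T/∂q_T = 147 - q_S - 2q_T = 0 gives the reaction function q_T = (147 - q_S)/2.
Solace substitutes q_T(q_S) into its own profit: π_S = q_S(183 - q_S - (147 - q_S)/2) - 36q_S = (219/2 - (1/2)q_S)q_S - 36q_S.
Leader FOC: 147/2 - q_S = 0, so q_S = 147/2.
Then q_T = (147 - 147/2)/2 = 147/4.
Price P = 183 - 441/4 = 291/4.
Solace's profit: (291/4 - 36)·(147/2) = 2701.1250.

2701.13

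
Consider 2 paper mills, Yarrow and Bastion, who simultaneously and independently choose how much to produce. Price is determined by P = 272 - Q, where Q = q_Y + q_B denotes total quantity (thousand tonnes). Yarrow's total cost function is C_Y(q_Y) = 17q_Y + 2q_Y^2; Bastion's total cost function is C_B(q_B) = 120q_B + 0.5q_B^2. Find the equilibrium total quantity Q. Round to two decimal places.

Yarrow's profit: π_Y = (272 - Q)q_Y - (17q_Y + 2q_Y²). Setting ∂π_Y/∂q_Y = 0: 255 - 6q_Y - (q_B) = 0.
Bastion's profit: π_B = (272 - Q)q_B - (120q_B + (1/2)q_B²). Setting ∂π_B/∂q_B = 0: 152 - 3q_B - (q_Y) = 0.
So q_Y = (255 - q_B)/6 and q_B = (152 - q_Y)/3.
Solving the pair: q_Y = 613/17, q_B = 657/17.
Total output Q = 613/17 + 657/17 = 1270/17.

74.71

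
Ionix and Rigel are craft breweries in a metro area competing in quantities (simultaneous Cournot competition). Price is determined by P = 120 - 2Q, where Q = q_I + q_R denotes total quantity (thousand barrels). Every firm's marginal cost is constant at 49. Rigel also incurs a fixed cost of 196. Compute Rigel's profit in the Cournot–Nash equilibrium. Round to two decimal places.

84.06

Each firm earns π_i = (120 - 2Q)q_i - 49q_i.
First-order condition (treating rivals' output as given): 71 - 4q_i - 2q_j = 0.
With identical firms every q_j equals q_i, so q_j = q_i and 71 = 6q_i, giving q_i = 71/6.
Price P = 120 - 2·(71/3) = 218/3.
Rigel's profit: (218/3 - 49)·(71/6) - 196 = 1513/18.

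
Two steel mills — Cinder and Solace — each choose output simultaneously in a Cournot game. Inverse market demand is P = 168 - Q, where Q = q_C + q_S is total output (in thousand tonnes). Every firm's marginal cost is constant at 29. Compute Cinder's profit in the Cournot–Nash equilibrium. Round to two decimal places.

A representative firm's profit is π_i = q_i(168 - Q) - 29q_i.
Setting ∂π_i/∂q_i = 0 with rivals' quantities fixed: 139 - 2q_i - q_j = 0.
With identical firms every q_j equals q_i, so q_j = q_i and 139 = 3q_i, giving q_i = 139/3.
Price P = 168 - 278/3 = 226/3.
Cinder's profit: (226/3 - 29)·(139/3) = 2146.7778.

2146.78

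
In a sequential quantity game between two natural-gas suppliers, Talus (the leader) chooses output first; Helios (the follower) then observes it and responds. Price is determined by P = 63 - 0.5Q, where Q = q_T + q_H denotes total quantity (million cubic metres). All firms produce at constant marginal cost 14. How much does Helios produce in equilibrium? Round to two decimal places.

24.50

Solve by backward induction. Given q_T, the follower Helios maximises π_H = (63 - (1/2)q_T - (1/2)q_H)q_H - 14q_H.
∂π_H/∂q_H = 49 - (1/2)q_T - q_H = 0 gives the reaction function q_H = (49 - (1/2)q_T).
The leader anticipates this reaction. Substituting into P = 63 - 0.5Q gives P = 77/2 - (1/4)q_T, so π_T = (77/2 - (1/4)q_T)q_T - 14q_T.
Maximising: ∂π_T/∂q_T = 49/2 - (1/2)q_T = 0, giving q_T = 49.
Then q_H = (49 - (1/2)·49) = 49/2.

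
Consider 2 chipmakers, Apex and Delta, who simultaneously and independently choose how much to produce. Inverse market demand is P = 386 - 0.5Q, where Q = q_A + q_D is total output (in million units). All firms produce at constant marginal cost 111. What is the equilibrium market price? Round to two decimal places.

Each firm earns π_i = (386 - 0.5Q)q_i - 111q_i.
First-order condition (treating rivals' output as given): 275 - q_i - (1/2)q_j = 0.
With identical firms every q_j equals q_i, so q_j = q_i and 275 = (3/2)q_i, giving q_i = 550/3.
Total output Q = 1100/3, so price P = 386 - (1/2)·(1100/3) = 608/3.

202.67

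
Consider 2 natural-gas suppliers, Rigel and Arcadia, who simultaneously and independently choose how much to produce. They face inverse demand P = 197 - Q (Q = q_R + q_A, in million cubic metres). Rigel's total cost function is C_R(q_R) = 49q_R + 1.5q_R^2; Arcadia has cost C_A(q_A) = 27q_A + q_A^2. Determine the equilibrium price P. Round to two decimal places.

137.84

Rigel's profit: π_R = (197 - Q)q_R - (49q_R + (3/2)q_R²). Setting ∂π_R/∂q_R = 0: 148 - 5q_R - (q_A) = 0.
Arcadia's first-order condition: 170 - 4q_A - (q_R) = 0.
Best responses: q_R = (148 - q_A)/5, q_A = (170 - q_R)/4.
Solving the pair: q_R = 422/19, q_A = 702/19.
Total output Q = 1124/19, so price P = 197 - 1124/19 = 137.8421.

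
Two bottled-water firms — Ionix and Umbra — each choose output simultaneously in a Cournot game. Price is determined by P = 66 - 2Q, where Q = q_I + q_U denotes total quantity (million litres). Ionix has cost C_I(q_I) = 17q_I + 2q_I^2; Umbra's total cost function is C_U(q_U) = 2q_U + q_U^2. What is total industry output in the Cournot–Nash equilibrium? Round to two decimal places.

13.18

Ionix's profit: π_I = (66 - 2Q)q_I - (17q_I + 2q_I²). Setting ∂π_I/∂q_I = 0: 49 - 8q_I - 2(q_U) = 0.
Umbra's first-order condition: 64 - 6q_U - 2(q_I) = 0.
So q_I = (49 - 2q_U)/8 and q_U = (64 - 2q_I)/6.
Solving the pair: q_I = 83/22, q_U = 207/22.
Total output Q = 83/22 + 207/22 = 145/11.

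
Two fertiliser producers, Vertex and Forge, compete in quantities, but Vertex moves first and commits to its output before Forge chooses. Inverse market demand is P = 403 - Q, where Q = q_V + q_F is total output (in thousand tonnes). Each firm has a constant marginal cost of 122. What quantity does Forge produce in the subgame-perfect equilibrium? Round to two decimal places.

70.25

The follower Forge best-responds to any q_V: π_F = (403 - Q)q_F - 122q_F.
Setting the follower's marginal profit to zero, 281 - q_V - 2q_F = 0, i.e. q_F = (281 - q_V)/2.
The leader anticipates this reaction. Substituting into P = 403 - Q gives P = 525/2 - (1/2)q_V, so π_V = (525/2 - (1/2)q_V)q_V - 122q_V.
Leader FOC: 281/2 - q_V = 0, so q_V = 281/2.
Then q_F = (281 - 281/2)/2 = 281/4.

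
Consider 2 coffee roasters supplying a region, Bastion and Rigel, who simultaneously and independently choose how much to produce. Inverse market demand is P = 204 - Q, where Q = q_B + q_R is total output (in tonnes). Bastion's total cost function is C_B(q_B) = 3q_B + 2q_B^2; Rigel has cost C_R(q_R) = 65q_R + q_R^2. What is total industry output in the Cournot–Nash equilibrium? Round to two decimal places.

Bastion's profit: π_B = (204 - Q)q_B - (3q_B + 2q_B²). Setting ∂π_B/∂q_B = 0: 201 - 6q_B - (q_R) = 0.
Rigel's profit: π_R = (204 - Q)q_R - (65q_R + q_R²). Setting ∂π_R/∂q_R = 0: 139 - 4q_R - (q_B) = 0.
So q_B = (201 - q_R)/6 and q_R = (139 - q_B)/4.
Substituting one into the other gives q_B = 665/23 and q_R = 633/23.
Total output Q = 665/23 + 633/23 = 1298/23.

56.43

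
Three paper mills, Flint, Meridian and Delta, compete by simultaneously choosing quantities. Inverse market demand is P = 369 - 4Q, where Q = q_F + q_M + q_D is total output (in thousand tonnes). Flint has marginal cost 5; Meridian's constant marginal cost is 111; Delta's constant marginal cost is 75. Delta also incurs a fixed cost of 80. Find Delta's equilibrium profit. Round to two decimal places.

976.25

Flint's profit: π_F = (369 - 4Q)q_F - (5q_F). Setting ∂π_F/∂q_F = 0: 364 - 8q_F - 4(q_M + q_D) = 0.
Meridian's profit: π_M = (369 - 4Q)q_M - (111q_M). Setting ∂π_M/∂q_M = 0: 258 - 8q_M - 4(q_F + q_D) = 0.
Delta's profit: π_D = (369 - 4Q)q_D - (75q_D). Setting ∂π_D/∂q_D = 0: 294 - 8q_D - 4(q_F + q_M) = 0.
Adding the 3 conditions: 916 − 8Q − 8Q = 0, i.e. Q = 229/4.
Back-substituting: q_F = (364 − 229)/4 = 135/4, q_M = (258 − 229)/4 = 29/4, q_D = (294 − 229)/4 = 65/4.
Price P = 369 - 4·(229/4) = 140.
Delta's profit: (140 - 75)·(65/4) - 80 = 976.2500.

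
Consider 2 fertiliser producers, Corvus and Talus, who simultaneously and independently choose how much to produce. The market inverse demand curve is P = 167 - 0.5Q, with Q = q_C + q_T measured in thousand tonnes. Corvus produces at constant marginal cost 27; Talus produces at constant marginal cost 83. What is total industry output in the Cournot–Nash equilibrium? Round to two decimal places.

Corvus's profit: π_C = (167 - 0.5Q)q_C - (27q_C). Setting ∂π_C/∂q_C = 0: 140 - q_C - (1/2)(q_T) = 0.
Talus's profit: π_T = (167 - 0.5Q)q_T - (83q_T). Setting ∂π_T/∂q_T = 0: 84 - q_T - (1/2)(q_C) = 0.
Best responses: q_C = (140 - (1/2)q_T), q_T = (84 - (1/2)q_C).
Solving the pair: q_C = 392/3, q_T = 56/3.
Total output Q = 392/3 + 56/3 = 448/3.

149.33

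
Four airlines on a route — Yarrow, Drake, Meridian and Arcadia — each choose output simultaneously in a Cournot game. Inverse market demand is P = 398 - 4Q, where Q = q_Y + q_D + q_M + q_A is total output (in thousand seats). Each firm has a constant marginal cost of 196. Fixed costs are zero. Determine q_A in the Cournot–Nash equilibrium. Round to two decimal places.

10.10

Each firm earns π_i = (398 - 4Q)q_i - 196q_i.
First-order condition (treating rivals' output as given): 202 - 8q_i - 4·Σ_{j≠i} q_j = 0.
With identical firms every q_j equals q_i, so Σ_{j≠i} q_j = 3q_i and 202 = 20q_i, giving q_i = 101/10.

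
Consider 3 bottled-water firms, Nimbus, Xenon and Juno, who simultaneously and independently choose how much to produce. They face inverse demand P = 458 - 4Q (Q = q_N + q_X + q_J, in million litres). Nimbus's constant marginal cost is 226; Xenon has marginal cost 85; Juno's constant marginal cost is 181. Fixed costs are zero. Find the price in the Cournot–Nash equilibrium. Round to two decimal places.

Nimbus's profit: π_N = (458 - 4Q)q_N - (226q_N). Setting ∂π_N/∂q_N = 0: 232 - 8q_N - 4(q_X + q_J) = 0.
Xenon's first-order condition: 373 - 8q_X - 4(q_N + q_J) = 0.
Juno's profit: π_J = (458 - 4Q)q_J - (181q_J). Setting ∂π_J/∂q_J = 0: 277 - 8q_J - 4(q_N + q_X) = 0.
Adding the 3 conditions: 882 − 8Q − 8Q = 0, i.e. Q = 441/8.
Back-substituting: q_N = (232 − 441/2)/4 = 23/8, q_X = (373 − 441/2)/4 = 305/8, q_J = (277 − 441/2)/4 = 113/8.
Total output Q = 441/8, so price P = 458 - 4·(441/8) = 475/2.

237.50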